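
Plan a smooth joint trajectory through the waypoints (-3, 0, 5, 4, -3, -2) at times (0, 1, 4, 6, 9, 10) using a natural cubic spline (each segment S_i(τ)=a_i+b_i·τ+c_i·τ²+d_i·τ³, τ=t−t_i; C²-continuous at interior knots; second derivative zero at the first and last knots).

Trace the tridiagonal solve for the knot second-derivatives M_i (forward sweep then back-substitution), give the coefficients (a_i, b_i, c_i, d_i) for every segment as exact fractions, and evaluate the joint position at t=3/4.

  seg 0: a=-3 b=29891/9570 c=0 d=-1181/9570
  seg 1: a=0 b=13174/4785 c=-1181/3190 d=7/2610
  seg 2: a=5 b=5783/9570 c=-552/1595 d=-17/165
  seg 3: a=4 b=-19297/9570 c=-1538/1595 d=83/290
  seg 4: a=-3 b=-356/4785 c=5141/3190 d=-5141/9570
S(3/4) = -144853/204160

Δ: Δ0=3, Δ1=5/3, Δ2=-1/2, Δ3=-7/3, Δ4=1
row 1: diag=8, rhs=-8; c'=3/8, d'=-1
row 2: denom=10−3·3/8=71/8; d'=(-13−3·-1)/(71/8)=-80/71
row 3: denom=10−2·16/71=678/71; d'=(-11−2·-80/71)/(678/71)=-207/226
row 4: denom=8−3·71/226=1595/226; d'=(20−3·-207/226)/(1595/226)=5141/1595
back: M4=5141/1595
back: M3=-207/226−71/226·5141/1595=-3076/1595
back: M2=-80/71−16/71·-3076/1595=-1104/1595
back: M1=-1−3/8·-1104/1595=-1181/1595
M: M0=0, M1=-1181/1595, M2=-1104/1595, M3=-3076/1595, M4=5141/1595, M5=0
seg 0: a=-3, c=M0/2=0, d=(M1−M0)/(6·1)=-1181/9570, b=Δ0−h0·(2M0+M1)/6=29891/9570
seg 1: a=0, c=M1/2=-1181/3190, d=(M2−M1)/(6·3)=7/2610, b=Δ1−h1·(2M1+M2)/6=13174/4785
seg 2: a=5, c=M2/2=-552/1595, d=(M3−M2)/(6·2)=-17/165, b=Δ2−h2·(2M2+M3)/6=5783/9570
seg 3: a=4, c=M3/2=-1538/1595, d=(M4−M3)/(6·3)=83/290, b=Δ3−h3·(2M3+M4)/6=-19297/9570
seg 4: a=-3, c=M4/2=5141/3190, d=(M5−M4)/(6·1)=-5141/9570, b=Δ4−h4·(2M4+M5)/6=-356/4785
t_q=3/4 → seg 0, τ=3/4; S=-3+29891/9570·τ+0·τ²+-1181/9570·τ³=-144853/204160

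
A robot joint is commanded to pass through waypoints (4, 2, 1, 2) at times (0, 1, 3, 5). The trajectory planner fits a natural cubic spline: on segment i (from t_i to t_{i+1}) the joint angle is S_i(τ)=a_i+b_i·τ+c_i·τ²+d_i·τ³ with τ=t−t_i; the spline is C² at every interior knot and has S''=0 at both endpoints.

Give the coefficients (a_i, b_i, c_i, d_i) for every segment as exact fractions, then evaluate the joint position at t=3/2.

Δ: Δ0=-2, Δ1=-1/2, Δ2=1/2
row 1: diag=6, rhs=9; c'=1/3, d'=3/2
row 2: denom=8−2·1/3=22/3; d'=(6−2·3/2)/(22/3)=9/22
back: M2=9/22
back: M1=3/2−1/3·9/22=15/11
M: M0=0, M1=15/11, M2=9/22, M3=0
seg 0: a=4, c=M0/2=0, d=(M1−M0)/(6·1)=5/22, b=Δ0−h0·(2M0+M1)/6=-49/22
seg 1: a=2, c=M1/2=15/22, d=(M2−M1)/(6·2)=-7/88, b=Δ1−h1·(2M1+M2)/6=-17/11
seg 2: a=1, c=M2/2=9/44, d=(M3−M2)/(6·2)=-3/88, b=Δ2−h2·(2M2+M3)/6=5/22
t_q=3/2 → seg 1, τ=1/2; S=2+-17/11·τ+15/22·τ²+-7/88·τ³=977/704

  seg 0: a=4 b=-49/22 c=0 d=5/22
  seg 1: a=2 b=-17/11 c=15/22 d=-7/88
  seg 2: a=1 b=5/22 c=9/44 d=-3/88
S(3/2) = 977/704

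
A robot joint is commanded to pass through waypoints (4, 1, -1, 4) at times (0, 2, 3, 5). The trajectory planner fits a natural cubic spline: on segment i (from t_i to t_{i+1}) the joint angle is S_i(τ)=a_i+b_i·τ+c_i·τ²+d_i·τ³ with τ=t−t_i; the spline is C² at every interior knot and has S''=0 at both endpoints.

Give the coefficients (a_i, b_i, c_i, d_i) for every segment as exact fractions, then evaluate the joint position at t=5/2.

Δ: Δ0=-3/2, Δ1=-2, Δ2=5/2
row 1: diag=6, rhs=-3; c'=1/6, d'=-1/2
row 2: denom=6−1·1/6=35/6; d'=(27−1·-1/2)/(35/6)=33/7
back: M2=33/7
back: M1=-1/2−1/6·33/7=-9/7
M: M0=0, M1=-9/7, M2=33/7, M3=0
seg 0: a=4, c=M0/2=0, d=(M1−M0)/(6·2)=-3/28, b=Δ0−h0·(2M0+M1)/6=-15/14
seg 1: a=1, c=M1/2=-9/14, d=(M2−M1)/(6·1)=1, b=Δ1−h1·(2M1+M2)/6=-33/14
seg 2: a=-1, c=M2/2=33/14, d=(M3−M2)/(6·2)=-11/28, b=Δ2−h2·(2M2+M3)/6=-9/14
t_q=5/2 → seg 1, τ=1/2; S=1+-33/14·τ+-9/14·τ²+1·τ³=-3/14

  seg 0: a=4 b=-15/14 c=0 d=-3/28
  seg 1: a=1 b=-33/14 c=-9/14 d=1
  seg 2: a=-1 b=-9/14 c=33/14 d=-11/28
S(5/2) = -3/14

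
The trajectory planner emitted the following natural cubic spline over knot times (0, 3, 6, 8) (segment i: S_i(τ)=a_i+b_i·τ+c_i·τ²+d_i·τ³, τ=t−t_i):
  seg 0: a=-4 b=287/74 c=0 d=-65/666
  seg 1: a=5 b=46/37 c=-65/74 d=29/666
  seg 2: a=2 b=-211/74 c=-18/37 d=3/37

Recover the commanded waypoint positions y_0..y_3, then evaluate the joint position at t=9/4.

y_0=-4 y_1=5 y_2=2 y_3=-5
S(9/4) = 17119/4736

y_0 = S_0(0) = a_0 = -4
y_1 = S_1(0) = a_1 = 5
y_2 = S_2(0) = a_2 = 2
y_3 = S_2(2) = -5
t_q=9/4 is in segment 0 (τ=9/4); S_0(τ)=17119/4736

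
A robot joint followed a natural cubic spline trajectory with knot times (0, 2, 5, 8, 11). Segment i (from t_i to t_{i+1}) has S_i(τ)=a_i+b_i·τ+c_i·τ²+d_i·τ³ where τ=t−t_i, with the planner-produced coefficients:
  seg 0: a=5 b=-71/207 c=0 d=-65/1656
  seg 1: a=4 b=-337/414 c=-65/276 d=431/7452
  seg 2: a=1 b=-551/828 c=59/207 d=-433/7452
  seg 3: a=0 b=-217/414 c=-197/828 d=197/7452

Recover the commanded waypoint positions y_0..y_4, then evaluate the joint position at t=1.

y_0 = S_0(0) = a_0 = 5
y_1 = S_1(0) = a_1 = 4
y_2 = S_2(0) = a_2 = 1
y_3 = S_3(0) = a_3 = 0
y_4 = S_3(3) = -3
t_q=1 is in segment 0 (τ=1); S_0(τ)=2549/552

y_0=5 y_1=4 y_2=1 y_3=0 y_4=-3
S(1) = 2549/552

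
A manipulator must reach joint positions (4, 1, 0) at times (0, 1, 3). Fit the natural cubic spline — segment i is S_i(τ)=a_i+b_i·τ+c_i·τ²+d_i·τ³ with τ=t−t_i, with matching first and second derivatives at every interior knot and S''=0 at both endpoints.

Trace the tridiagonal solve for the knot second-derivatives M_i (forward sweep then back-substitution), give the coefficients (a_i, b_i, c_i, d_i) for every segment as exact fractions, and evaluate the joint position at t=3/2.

Δ: Δ0=-3, Δ1=-1/2
row 1: diag=6, rhs=15; c'=1/3, d'=5/2
back: M1=5/2
M: M0=0, M1=5/2, M2=0
seg 0: a=4, c=M0/2=0, d=(M1−M0)/(6·1)=5/12, b=Δ0−h0·(2M0+M1)/6=-41/12
seg 1: a=1, c=M1/2=5/4, d=(M2−M1)/(6·2)=-5/24, b=Δ1−h1·(2M1+M2)/6=-13/6
t_q=3/2 → seg 1, τ=1/2; S=1+-13/6·τ+5/4·τ²+-5/24·τ³=13/64

  seg 0: a=4 b=-41/12 c=0 d=5/12
  seg 1: a=1 b=-13/6 c=5/4 d=-5/24
S(3/2) = 13/64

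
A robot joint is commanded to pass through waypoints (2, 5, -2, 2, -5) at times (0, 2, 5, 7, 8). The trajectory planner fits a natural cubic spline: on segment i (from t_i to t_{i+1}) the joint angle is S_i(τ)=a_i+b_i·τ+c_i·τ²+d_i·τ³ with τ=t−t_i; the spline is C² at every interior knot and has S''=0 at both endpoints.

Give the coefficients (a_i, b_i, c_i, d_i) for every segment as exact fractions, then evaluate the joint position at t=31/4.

  seg 0: a=2 b=4357/1518 c=0 d=-260/759
  seg 1: a=5 b=-1883/1518 c=-520/253 d=2567/4554
  seg 2: a=-2 b=1250/759 c=1527/506 d=-4313/3036
  seg 3: a=2 b=-2527/759 c=-1393/253 d=1393/759
S(31/4) = -45659/16192

Δ: Δ0=3/2, Δ1=-7/3, Δ2=2, Δ3=-7
row 1: diag=10, rhs=-23; c'=3/10, d'=-23/10
row 2: denom=10−3·3/10=91/10; d'=(26−3·-23/10)/(91/10)=47/13
row 3: denom=6−2·20/91=506/91; d'=(-54−2·47/13)/(506/91)=-2786/253
back: M3=-2786/253
back: M2=47/13−20/91·-2786/253=1527/253
back: M1=-23/10−3/10·1527/253=-1040/253
M: M0=0, M1=-1040/253, M2=1527/253, M3=-2786/253, M4=0
seg 0: a=2, c=M0/2=0, d=(M1−M0)/(6·2)=-260/759, b=Δ0−h0·(2M0+M1)/6=4357/1518
seg 1: a=5, c=M1/2=-520/253, d=(M2−M1)/(6·3)=2567/4554, b=Δ1−h1·(2M1+M2)/6=-1883/1518
seg 2: a=-2, c=M2/2=1527/506, d=(M3−M2)/(6·2)=-4313/3036, b=Δ2−h2·(2M2+M3)/6=1250/759
seg 3: a=2, c=M3/2=-1393/253, d=(M4−M3)/(6·1)=1393/759, b=Δ3−h3·(2M3+M4)/6=-2527/759
t_q=31/4 → seg 3, τ=3/4; S=2+-2527/759·τ+-1393/253·τ²+1393/759·τ³=-45659/16192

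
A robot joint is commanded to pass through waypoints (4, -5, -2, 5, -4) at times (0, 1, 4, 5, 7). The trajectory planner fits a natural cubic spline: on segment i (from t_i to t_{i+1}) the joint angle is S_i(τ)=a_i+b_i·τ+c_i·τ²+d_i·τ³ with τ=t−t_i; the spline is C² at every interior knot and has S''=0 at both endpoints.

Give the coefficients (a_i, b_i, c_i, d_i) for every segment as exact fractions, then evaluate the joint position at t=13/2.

Δ: Δ0=-9, Δ1=1, Δ2=7, Δ3=-9/2
row 1: diag=8, rhs=60; c'=3/8, d'=15/2
row 2: denom=8−3·3/8=55/8; d'=(36−3·15/2)/(55/8)=108/55
row 3: denom=6−1·8/55=322/55; d'=(-69−1·108/55)/(322/55)=-3903/322
back: M3=-3903/322
back: M2=108/55−8/55·-3903/322=600/161
back: M1=15/2−3/8·600/161=1965/322
M: M0=0, M1=1965/322, M2=600/161, M3=-3903/322, M4=0
seg 0: a=4, c=M0/2=0, d=(M1−M0)/(6·1)=655/644, b=Δ0−h0·(2M0+M1)/6=-6451/644
seg 1: a=-5, c=M1/2=1965/644, d=(M2−M1)/(6·3)=-85/644, b=Δ1−h1·(2M1+M2)/6=-2243/322
seg 2: a=-2, c=M2/2=300/161, d=(M3−M2)/(6·1)=-243/92, b=Δ2−h2·(2M2+M3)/6=5009/644
seg 3: a=5, c=M3/2=-3903/644, d=(M4−M3)/(6·2)=1301/1288, b=Δ3−h3·(2M3+M4)/6=1153/322
t_q=13/2 → seg 3, τ=3/2; S=5+1153/322·τ+-3903/644·τ²+1301/1288·τ³=1483/10304

  seg 0: a=4 b=-6451/644 c=0 d=655/644
  seg 1: a=-5 b=-2243/322 c=1965/644 d=-85/644
  seg 2: a=-2 b=5009/644 c=300/161 d=-243/92
  seg 3: a=5 b=1153/322 c=-3903/644 d=1301/1288
S(13/2) = 1483/10304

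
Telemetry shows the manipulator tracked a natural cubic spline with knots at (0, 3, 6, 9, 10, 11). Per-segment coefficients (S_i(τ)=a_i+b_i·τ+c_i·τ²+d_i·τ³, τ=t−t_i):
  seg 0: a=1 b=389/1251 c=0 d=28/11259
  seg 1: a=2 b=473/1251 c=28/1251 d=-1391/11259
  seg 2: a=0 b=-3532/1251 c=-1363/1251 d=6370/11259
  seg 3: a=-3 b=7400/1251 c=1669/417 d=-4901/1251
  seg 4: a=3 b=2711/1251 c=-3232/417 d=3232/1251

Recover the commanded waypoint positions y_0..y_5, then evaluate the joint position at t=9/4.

y_0=1 y_1=2 y_2=0 y_3=-3 y_4=3 y_5=0
S(9/4) = 3843/2224

y_0 = S_0(0) = a_0 = 1
y_1 = S_1(0) = a_1 = 2
y_2 = S_2(0) = a_2 = 0
y_3 = S_3(0) = a_3 = -3
y_4 = S_4(0) = a_4 = 3
y_5 = S_4(1) = 0
t_q=9/4 is in segment 0 (τ=9/4); S_0(τ)=3843/2224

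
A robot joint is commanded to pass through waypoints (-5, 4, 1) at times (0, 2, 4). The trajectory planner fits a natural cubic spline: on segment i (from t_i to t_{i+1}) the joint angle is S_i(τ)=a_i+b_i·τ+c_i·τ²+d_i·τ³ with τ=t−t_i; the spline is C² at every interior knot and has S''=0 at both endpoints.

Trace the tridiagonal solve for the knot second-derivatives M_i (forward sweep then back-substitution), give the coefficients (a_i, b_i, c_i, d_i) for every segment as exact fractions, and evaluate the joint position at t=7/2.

  seg 0: a=-5 b=6 c=0 d=-3/8
  seg 1: a=4 b=3/2 c=-9/4 d=3/8
S(7/2) = 157/64

Δ: Δ0=9/2, Δ1=-3/2
row 1: diag=8, rhs=-36; c'=1/4, d'=-9/2
back: M1=-9/2
M: M0=0, M1=-9/2, M2=0
seg 0: a=-5, c=M0/2=0, d=(M1−M0)/(6·2)=-3/8, b=Δ0−h0·(2M0+M1)/6=6
seg 1: a=4, c=M1/2=-9/4, d=(M2−M1)/(6·2)=3/8, b=Δ1−h1·(2M1+M2)/6=3/2
t_q=7/2 → seg 1, τ=3/2; S=4+3/2·τ+-9/4·τ²+3/8·τ³=157/64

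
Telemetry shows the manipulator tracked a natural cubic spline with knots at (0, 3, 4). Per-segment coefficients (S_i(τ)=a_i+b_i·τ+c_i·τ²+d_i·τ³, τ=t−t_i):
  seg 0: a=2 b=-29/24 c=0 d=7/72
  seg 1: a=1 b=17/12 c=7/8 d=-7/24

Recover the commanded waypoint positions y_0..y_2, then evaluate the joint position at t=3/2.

y_0 = S_0(0) = a_0 = 2
y_1 = S_1(0) = a_1 = 1
y_2 = S_1(1) = 3
t_q=3/2 is in segment 0 (τ=3/2); S_0(τ)=33/64

y_0=2 y_1=1 y_2=3
S(3/2) = 33/64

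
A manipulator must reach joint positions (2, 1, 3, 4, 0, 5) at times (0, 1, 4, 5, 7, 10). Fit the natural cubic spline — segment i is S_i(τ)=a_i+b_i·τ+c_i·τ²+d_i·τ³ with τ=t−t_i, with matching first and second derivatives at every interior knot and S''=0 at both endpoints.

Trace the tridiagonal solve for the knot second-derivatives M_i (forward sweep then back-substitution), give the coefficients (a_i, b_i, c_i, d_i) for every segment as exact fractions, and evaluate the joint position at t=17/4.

Δ: Δ0=-1, Δ1=2/3, Δ2=1, Δ3=-2, Δ4=5/3
row 1: diag=8, rhs=10; c'=3/8, d'=5/4
row 2: denom=8−3·3/8=55/8; d'=(2−3·5/4)/(55/8)=-14/55
row 3: denom=6−1·8/55=322/55; d'=(-18−1·-14/55)/(322/55)=-488/161
row 4: denom=10−2·55/161=1500/161; d'=(22−2·-488/161)/(1500/161)=753/250
back: M4=753/250
back: M3=-488/161−55/161·753/250=-203/50
back: M2=-14/55−8/55·-203/50=42/125
back: M1=5/4−3/8·42/125=281/250
M: M0=0, M1=281/250, M2=42/125, M3=-203/50, M4=753/250, M5=0
seg 0: a=2, c=M0/2=0, d=(M1−M0)/(6·1)=281/1500, b=Δ0−h0·(2M0+M1)/6=-1781/1500
seg 1: a=1, c=M1/2=281/500, d=(M2−M1)/(6·3)=-197/4500, b=Δ1−h1·(2M1+M2)/6=-469/750
seg 2: a=3, c=M2/2=21/125, d=(M3−M2)/(6·1)=-1099/1500, b=Δ2−h2·(2M2+M3)/6=2347/1500
seg 3: a=4, c=M3/2=-203/100, d=(M4−M3)/(6·2)=221/375, b=Δ3−h3·(2M3+M4)/6=-223/750
seg 4: a=0, c=M4/2=753/500, d=(M5−M4)/(6·3)=-251/1500, b=Δ4−h4·(2M4+M5)/6=-1009/750
t_q=17/4 → seg 2, τ=1/4; S=3+2347/1500·τ+21/125·τ²+-1099/1500·τ³=108487/32000

  seg 0: a=2 b=-1781/1500 c=0 d=281/1500
  seg 1: a=1 b=-469/750 c=281/500 d=-197/4500
  seg 2: a=3 b=2347/1500 c=21/125 d=-1099/1500
  seg 3: a=4 b=-223/750 c=-203/100 d=221/375
  seg 4: a=0 b=-1009/750 c=753/500 d=-251/1500
S(17/4) = 108487/32000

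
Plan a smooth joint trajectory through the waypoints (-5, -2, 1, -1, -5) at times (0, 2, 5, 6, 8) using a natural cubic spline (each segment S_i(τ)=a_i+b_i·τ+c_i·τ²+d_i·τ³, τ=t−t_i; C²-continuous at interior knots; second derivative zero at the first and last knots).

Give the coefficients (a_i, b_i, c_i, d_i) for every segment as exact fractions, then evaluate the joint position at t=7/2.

Δ: Δ0=3/2, Δ1=1, Δ2=-2, Δ3=-2
row 1: diag=10, rhs=-3; c'=3/10, d'=-3/10
row 2: denom=8−3·3/10=71/10; d'=(-18−3·-3/10)/(71/10)=-171/71
row 3: denom=6−1·10/71=416/71; d'=(0−1·-171/71)/(416/71)=171/416
back: M3=171/416
back: M2=-171/71−10/71·171/416=-513/208
back: M1=-3/10−3/10·-513/208=183/416
M: M0=0, M1=183/416, M2=-513/208, M3=171/416, M4=0
seg 0: a=-5, c=M0/2=0, d=(M1−M0)/(6·2)=61/1664, b=Δ0−h0·(2M0+M1)/6=563/416
seg 1: a=-2, c=M1/2=183/832, d=(M2−M1)/(6·3)=-31/192, b=Δ1−h1·(2M1+M2)/6=373/208
seg 2: a=1, c=M2/2=-513/416, d=(M3−M2)/(6·1)=399/832, b=Δ2−h2·(2M2+M3)/6=-1037/832
seg 3: a=-1, c=M3/2=171/832, d=(M4−M3)/(6·2)=-57/1664, b=Δ3−h3·(2M3+M4)/6=-473/208
t_q=7/2 → seg 1, τ=3/2; S=-2+373/208·τ+183/832·τ²+-31/192·τ³=4259/6656

  seg 0: a=-5 b=563/416 c=0 d=61/1664
  seg 1: a=-2 b=373/208 c=183/832 d=-31/192
  seg 2: a=1 b=-1037/832 c=-513/416 d=399/832
  seg 3: a=-1 b=-473/208 c=171/832 d=-57/1664
S(7/2) = 4259/6656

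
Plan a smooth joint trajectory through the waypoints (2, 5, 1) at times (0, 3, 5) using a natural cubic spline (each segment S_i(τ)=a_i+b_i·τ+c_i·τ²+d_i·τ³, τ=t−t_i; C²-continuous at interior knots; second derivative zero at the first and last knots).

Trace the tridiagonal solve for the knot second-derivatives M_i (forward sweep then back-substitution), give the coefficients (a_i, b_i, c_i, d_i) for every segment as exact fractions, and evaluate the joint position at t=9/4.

  seg 0: a=2 b=19/10 c=0 d=-1/10
  seg 1: a=5 b=-4/5 c=-9/10 d=3/20
S(9/4) = 3287/640

Δ: Δ0=1, Δ1=-2
row 1: diag=10, rhs=-18; c'=1/5, d'=-9/5
back: M1=-9/5
M: M0=0, M1=-9/5, M2=0
seg 0: a=2, c=M0/2=0, d=(M1−M0)/(6·3)=-1/10, b=Δ0−h0·(2M0+M1)/6=19/10
seg 1: a=5, c=M1/2=-9/10, d=(M2−M1)/(6·2)=3/20, b=Δ1−h1·(2M1+M2)/6=-4/5
t_q=9/4 → seg 0, τ=9/4; S=2+19/10·τ+0·τ²+-1/10·τ³=3287/640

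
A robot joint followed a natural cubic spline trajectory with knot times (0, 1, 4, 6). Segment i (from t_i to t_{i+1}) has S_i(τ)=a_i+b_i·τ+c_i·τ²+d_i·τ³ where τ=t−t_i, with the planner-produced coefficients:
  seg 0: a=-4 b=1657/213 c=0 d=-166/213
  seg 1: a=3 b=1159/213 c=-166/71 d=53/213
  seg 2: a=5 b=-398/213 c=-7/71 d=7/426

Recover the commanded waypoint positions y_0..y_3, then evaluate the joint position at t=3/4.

y_0 = S_0(0) = a_0 = -4
y_1 = S_1(0) = a_1 = 3
y_2 = S_2(0) = a_2 = 5
y_3 = S_2(2) = 1
t_q=3/4 is in segment 0 (τ=3/4); S_0(τ)=3421/2272

y_0=-4 y_1=3 y_2=5 y_3=1
S(3/4) = 3421/2272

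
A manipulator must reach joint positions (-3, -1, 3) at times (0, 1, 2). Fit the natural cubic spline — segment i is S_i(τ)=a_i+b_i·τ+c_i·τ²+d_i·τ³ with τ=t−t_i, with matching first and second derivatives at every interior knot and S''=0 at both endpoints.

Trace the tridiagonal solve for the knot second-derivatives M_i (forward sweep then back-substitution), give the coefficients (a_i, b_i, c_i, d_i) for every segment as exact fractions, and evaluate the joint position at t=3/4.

  seg 0: a=-3 b=3/2 c=0 d=1/2
  seg 1: a=-1 b=3 c=3/2 d=-1/2
S(3/4) = -213/128

Δ: Δ0=2, Δ1=4
row 1: diag=4, rhs=12; c'=1/4, d'=3
back: M1=3
M: M0=0, M1=3, M2=0
seg 0: a=-3, c=M0/2=0, d=(M1−M0)/(6·1)=1/2, b=Δ0−h0·(2M0+M1)/6=3/2
seg 1: a=-1, c=M1/2=3/2, d=(M2−M1)/(6·1)=-1/2, b=Δ1−h1·(2M1+M2)/6=3
t_q=3/4 → seg 0, τ=3/4; S=-3+3/2·τ+0·τ²+1/2·τ³=-213/128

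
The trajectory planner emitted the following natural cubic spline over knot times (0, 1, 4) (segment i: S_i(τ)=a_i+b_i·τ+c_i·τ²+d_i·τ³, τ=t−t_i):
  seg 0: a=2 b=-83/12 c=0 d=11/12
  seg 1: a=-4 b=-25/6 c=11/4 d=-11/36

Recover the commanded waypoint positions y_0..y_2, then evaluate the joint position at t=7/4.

y_0 = S_0(0) = a_0 = 2
y_1 = S_1(0) = a_1 = -4
y_2 = S_1(3) = 0
t_q=7/4 is in segment 1 (τ=3/4); S_1(τ)=-1461/256

y_0=2 y_1=-4 y_2=0
S(7/4) = -1461/256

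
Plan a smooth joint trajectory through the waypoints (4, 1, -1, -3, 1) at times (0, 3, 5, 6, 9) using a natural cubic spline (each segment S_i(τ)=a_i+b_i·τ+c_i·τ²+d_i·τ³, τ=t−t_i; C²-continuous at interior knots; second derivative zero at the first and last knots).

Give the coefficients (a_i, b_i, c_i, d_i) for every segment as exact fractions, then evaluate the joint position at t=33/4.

  seg 0: a=4 b=-253/219 c=0 d=34/1971
  seg 1: a=1 b=-151/219 c=34/219 d=-34/219
  seg 2: a=-1 b=-141/73 c=-170/219 d=155/219
  seg 3: a=-3 b=-298/219 c=295/219 d=-295/1971
S(33/4) = -4425/4672

Δ: Δ0=-1, Δ1=-1, Δ2=-2, Δ3=4/3
row 1: diag=10, rhs=0; c'=1/5, d'=0
row 2: denom=6−2·1/5=28/5; d'=(-6−2·0)/(28/5)=-15/14
row 3: denom=8−1·5/28=219/28; d'=(20−1·-15/14)/(219/28)=590/219
back: M3=590/219
back: M2=-15/14−5/28·590/219=-340/219
back: M1=0−1/5·-340/219=68/219
M: M0=0, M1=68/219, M2=-340/219, M3=590/219, M4=0
seg 0: a=4, c=M0/2=0, d=(M1−M0)/(6·3)=34/1971, b=Δ0−h0·(2M0+M1)/6=-253/219
seg 1: a=1, c=M1/2=34/219, d=(M2−M1)/(6·2)=-34/219, b=Δ1−h1·(2M1+M2)/6=-151/219
seg 2: a=-1, c=M2/2=-170/219, d=(M3−M2)/(6·1)=155/219, b=Δ2−h2·(2M2+M3)/6=-141/73
seg 3: a=-3, c=M3/2=295/219, d=(M4−M3)/(6·3)=-295/1971, b=Δ3−h3·(2M3+M4)/6=-298/219
t_q=33/4 → seg 3, τ=9/4; S=-3+-298/219·τ+295/219·τ²+-295/1971·τ³=-4425/4672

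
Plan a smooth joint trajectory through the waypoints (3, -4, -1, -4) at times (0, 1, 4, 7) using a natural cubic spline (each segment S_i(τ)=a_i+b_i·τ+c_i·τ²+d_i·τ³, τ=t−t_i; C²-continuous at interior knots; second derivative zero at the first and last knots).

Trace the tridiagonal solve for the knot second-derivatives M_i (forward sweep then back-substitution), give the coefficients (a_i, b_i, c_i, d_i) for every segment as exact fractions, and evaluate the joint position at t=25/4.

Δ: Δ0=-7, Δ1=1, Δ2=-1
row 1: diag=8, rhs=48; c'=3/8, d'=6
row 2: denom=12−3·3/8=87/8; d'=(-12−3·6)/(87/8)=-80/29
back: M2=-80/29
back: M1=6−3/8·-80/29=204/29
M: M0=0, M1=204/29, M2=-80/29, M3=0
seg 0: a=3, c=M0/2=0, d=(M1−M0)/(6·1)=34/29, b=Δ0−h0·(2M0+M1)/6=-237/29
seg 1: a=-4, c=M1/2=102/29, d=(M2−M1)/(6·3)=-142/261, b=Δ1−h1·(2M1+M2)/6=-135/29
seg 2: a=-1, c=M2/2=-40/29, d=(M3−M2)/(6·3)=40/261, b=Δ2−h2·(2M2+M3)/6=51/29
t_q=25/4 → seg 2, τ=9/4; S=-1+51/29·τ+-40/29·τ²+40/261·τ³=-529/232

  seg 0: a=3 b=-237/29 c=0 d=34/29
  seg 1: a=-4 b=-135/29 c=102/29 d=-142/261
  seg 2: a=-1 b=51/29 c=-40/29 d=40/261
S(25/4) = -529/232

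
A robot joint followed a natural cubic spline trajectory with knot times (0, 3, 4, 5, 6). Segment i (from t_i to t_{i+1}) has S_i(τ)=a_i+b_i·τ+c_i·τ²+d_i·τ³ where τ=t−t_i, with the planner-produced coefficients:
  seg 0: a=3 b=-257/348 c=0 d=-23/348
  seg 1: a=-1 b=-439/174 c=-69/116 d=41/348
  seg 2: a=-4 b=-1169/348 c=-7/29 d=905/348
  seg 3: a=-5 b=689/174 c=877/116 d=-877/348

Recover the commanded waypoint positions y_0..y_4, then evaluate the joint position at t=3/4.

y_0 = S_0(0) = a_0 = 3
y_1 = S_1(0) = a_1 = -1
y_2 = S_2(0) = a_2 = -4
y_3 = S_3(0) = a_3 = -5
y_4 = S_3(1) = 4
t_q=3/4 is in segment 0 (τ=3/4); S_0(τ)=17953/7424

y_0=3 y_1=-1 y_2=-4 y_3=-5 y_4=4
S(3/4) = 17953/7424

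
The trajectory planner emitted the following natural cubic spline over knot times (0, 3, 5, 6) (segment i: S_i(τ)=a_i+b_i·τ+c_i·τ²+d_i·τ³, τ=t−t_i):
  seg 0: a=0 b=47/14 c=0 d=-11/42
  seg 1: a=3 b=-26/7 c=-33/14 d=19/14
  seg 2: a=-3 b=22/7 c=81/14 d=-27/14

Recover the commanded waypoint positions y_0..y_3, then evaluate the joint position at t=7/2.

y_0=0 y_1=3 y_2=-3 y_3=4
S(7/2) = 81/112

y_0 = S_0(0) = a_0 = 0
y_1 = S_1(0) = a_1 = 3
y_2 = S_2(0) = a_2 = -3
y_3 = S_2(1) = 4
t_q=7/2 is in segment 1 (τ=1/2); S_1(τ)=81/112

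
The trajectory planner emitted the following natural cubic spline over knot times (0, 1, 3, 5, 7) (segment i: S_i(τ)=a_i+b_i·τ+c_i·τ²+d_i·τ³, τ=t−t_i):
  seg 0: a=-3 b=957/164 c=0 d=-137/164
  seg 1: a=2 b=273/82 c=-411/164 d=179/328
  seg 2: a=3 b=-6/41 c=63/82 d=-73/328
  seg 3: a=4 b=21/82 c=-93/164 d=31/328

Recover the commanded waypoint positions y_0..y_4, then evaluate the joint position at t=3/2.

y_0=-3 y_1=2 y_2=3 y_3=4 y_4=3
S(3/2) = 8151/2624

y_0 = S_0(0) = a_0 = -3
y_1 = S_1(0) = a_1 = 2
y_2 = S_2(0) = a_2 = 3
y_3 = S_3(0) = a_3 = 4
y_4 = S_3(2) = 3
t_q=3/2 is in segment 1 (τ=1/2); S_1(τ)=8151/2624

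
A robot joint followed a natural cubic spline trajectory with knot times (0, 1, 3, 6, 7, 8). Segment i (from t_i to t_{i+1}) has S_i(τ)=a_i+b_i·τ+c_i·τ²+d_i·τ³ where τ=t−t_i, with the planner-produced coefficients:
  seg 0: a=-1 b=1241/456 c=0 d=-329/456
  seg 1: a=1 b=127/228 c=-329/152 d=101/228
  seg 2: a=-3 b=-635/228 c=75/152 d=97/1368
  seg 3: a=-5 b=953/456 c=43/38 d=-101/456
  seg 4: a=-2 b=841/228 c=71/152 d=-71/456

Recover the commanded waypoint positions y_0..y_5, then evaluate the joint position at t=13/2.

y_0=-1 y_1=1 y_2=-3 y_3=-5 y_4=-2 y_5=2
S(13/2) = -4499/1216

y_0 = S_0(0) = a_0 = -1
y_1 = S_1(0) = a_1 = 1
y_2 = S_2(0) = a_2 = -3
y_3 = S_3(0) = a_3 = -5
y_4 = S_4(0) = a_4 = -2
y_5 = S_4(1) = 2
t_q=13/2 is in segment 3 (τ=1/2); S_3(τ)=-4499/1216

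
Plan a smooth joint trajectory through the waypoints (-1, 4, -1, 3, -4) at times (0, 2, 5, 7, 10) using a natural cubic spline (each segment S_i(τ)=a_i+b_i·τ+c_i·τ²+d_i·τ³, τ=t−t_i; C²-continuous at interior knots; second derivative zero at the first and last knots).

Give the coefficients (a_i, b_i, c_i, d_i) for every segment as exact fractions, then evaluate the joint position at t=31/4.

Δ: Δ0=5/2, Δ1=-5/3, Δ2=2, Δ3=-7/3
row 1: diag=10, rhs=-25; c'=3/10, d'=-5/2
row 2: denom=10−3·3/10=91/10; d'=(22−3·-5/2)/(91/10)=295/91
row 3: denom=10−2·20/91=870/91; d'=(-26−2·295/91)/(870/91)=-1478/435
back: M3=-1478/435
back: M2=295/91−20/91·-1478/435=347/87
back: M1=-5/2−3/10·347/87=-536/145
M: M0=0, M1=-536/145, M2=347/87, M3=-1478/435, M4=0
seg 0: a=-1, c=M0/2=0, d=(M1−M0)/(6·2)=-134/435, b=Δ0−h0·(2M0+M1)/6=3247/870
seg 1: a=4, c=M1/2=-268/145, d=(M2−M1)/(6·3)=3343/7830, b=Δ1−h1·(2M1+M2)/6=31/870
seg 2: a=-1, c=M2/2=347/174, d=(M3−M2)/(6·2)=-357/580, b=Δ2−h2·(2M2+M3)/6=206/435
seg 3: a=3, c=M3/2=-739/435, d=(M4−M3)/(6·3)=739/3915, b=Δ3−h3·(2M3+M4)/6=463/435
t_q=31/4 → seg 3, τ=3/4; S=3+463/435·τ+-739/435·τ²+739/3915·τ³=27119/9280

  seg 0: a=-1 b=3247/870 c=0 d=-134/435
  seg 1: a=4 b=31/870 c=-268/145 d=3343/7830
  seg 2: a=-1 b=206/435 c=347/174 d=-357/580
  seg 3: a=3 b=463/435 c=-739/435 d=739/3915
S(31/4) = 27119/9280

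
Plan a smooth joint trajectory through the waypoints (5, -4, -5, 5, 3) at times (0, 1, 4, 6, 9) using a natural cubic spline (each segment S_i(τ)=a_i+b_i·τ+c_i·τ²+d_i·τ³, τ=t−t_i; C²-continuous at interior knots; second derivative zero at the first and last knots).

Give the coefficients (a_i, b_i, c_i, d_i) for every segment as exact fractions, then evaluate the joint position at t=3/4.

Δ: Δ0=-9, Δ1=-1/3, Δ2=5, Δ3=-2/3
row 1: diag=8, rhs=52; c'=3/8, d'=13/2
row 2: denom=10−3·3/8=71/8; d'=(32−3·13/2)/(71/8)=100/71
row 3: denom=10−2·16/71=678/71; d'=(-34−2·100/71)/(678/71)=-1307/339
back: M3=-1307/339
back: M2=100/71−16/71·-1307/339=772/339
back: M1=13/2−3/8·772/339=638/113
M: M0=0, M1=638/113, M2=772/339, M3=-1307/339, M4=0
seg 0: a=5, c=M0/2=0, d=(M1−M0)/(6·1)=319/339, b=Δ0−h0·(2M0+M1)/6=-3370/339
seg 1: a=-4, c=M1/2=319/113, d=(M2−M1)/(6·3)=-571/3051, b=Δ1−h1·(2M1+M2)/6=-2413/339
seg 2: a=-5, c=M2/2=386/339, d=(M3−M2)/(6·2)=-231/452, b=Δ2−h2·(2M2+M3)/6=1616/339
seg 3: a=5, c=M3/2=-1307/678, d=(M4−M3)/(6·3)=1307/6102, b=Δ3−h3·(2M3+M4)/6=1081/339
t_q=3/4 → seg 0, τ=3/4; S=5+-3370/339·τ+0·τ²+319/339·τ³=-14889/7232

  seg 0: a=5 b=-3370/339 c=0 d=319/339
  seg 1: a=-4 b=-2413/339 c=319/113 d=-571/3051
  seg 2: a=-5 b=1616/339 c=386/339 d=-231/452
  seg 3: a=5 b=1081/339 c=-1307/678 d=1307/6102
S(3/4) = -14889/7232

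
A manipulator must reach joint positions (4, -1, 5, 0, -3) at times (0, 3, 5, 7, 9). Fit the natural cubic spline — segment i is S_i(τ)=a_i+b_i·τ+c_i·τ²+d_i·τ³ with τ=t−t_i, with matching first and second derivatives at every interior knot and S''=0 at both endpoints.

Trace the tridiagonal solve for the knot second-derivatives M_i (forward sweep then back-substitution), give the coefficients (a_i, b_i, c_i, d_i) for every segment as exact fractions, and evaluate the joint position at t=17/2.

  seg 0: a=4 b=-1547/426 c=0 d=31/142
  seg 1: a=-1 b=482/213 c=279/142 d=-170/213
  seg 2: a=5 b=116/213 c=-401/142 d=1109/1704
  seg 3: a=0 b=-1253/426 c=307/284 d=-307/1704
S(17/2) = -11759/4544

Δ: Δ0=-5/3, Δ1=3, Δ2=-5/2, Δ3=-3/2
row 1: diag=10, rhs=28; c'=1/5, d'=14/5
row 2: denom=8−2·1/5=38/5; d'=(-33−2·14/5)/(38/5)=-193/38
row 3: denom=8−2·5/19=142/19; d'=(6−2·-193/38)/(142/19)=307/142
back: M3=307/142
back: M2=-193/38−5/19·307/142=-401/71
back: M1=14/5−1/5·-401/71=279/71
M: M0=0, M1=279/71, M2=-401/71, M3=307/142, M4=0
seg 0: a=4, c=M0/2=0, d=(M1−M0)/(6·3)=31/142, b=Δ0−h0·(2M0+M1)/6=-1547/426
seg 1: a=-1, c=M1/2=279/142, d=(M2−M1)/(6·2)=-170/213, b=Δ1−h1·(2M1+M2)/6=482/213
seg 2: a=5, c=M2/2=-401/142, d=(M3−M2)/(6·2)=1109/1704, b=Δ2−h2·(2M2+M3)/6=116/213
seg 3: a=0, c=M3/2=307/284, d=(M4−M3)/(6·2)=-307/1704, b=Δ3−h3·(2M3+M4)/6=-1253/426
t_q=17/2 → seg 3, τ=3/2; S=0+-1253/426·τ+307/284·τ²+-307/1704·τ³=-11759/4544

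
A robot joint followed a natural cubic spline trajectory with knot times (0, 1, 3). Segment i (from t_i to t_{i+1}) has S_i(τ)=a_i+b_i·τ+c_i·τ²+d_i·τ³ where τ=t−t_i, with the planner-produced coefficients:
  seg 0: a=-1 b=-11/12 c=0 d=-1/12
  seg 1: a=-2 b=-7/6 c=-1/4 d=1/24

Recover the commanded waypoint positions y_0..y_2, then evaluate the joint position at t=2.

y_0 = S_0(0) = a_0 = -1
y_1 = S_1(0) = a_1 = -2
y_2 = S_1(2) = -5
t_q=2 is in segment 1 (τ=1); S_1(τ)=-27/8

y_0=-1 y_1=-2 y_2=-5
S(2) = -27/8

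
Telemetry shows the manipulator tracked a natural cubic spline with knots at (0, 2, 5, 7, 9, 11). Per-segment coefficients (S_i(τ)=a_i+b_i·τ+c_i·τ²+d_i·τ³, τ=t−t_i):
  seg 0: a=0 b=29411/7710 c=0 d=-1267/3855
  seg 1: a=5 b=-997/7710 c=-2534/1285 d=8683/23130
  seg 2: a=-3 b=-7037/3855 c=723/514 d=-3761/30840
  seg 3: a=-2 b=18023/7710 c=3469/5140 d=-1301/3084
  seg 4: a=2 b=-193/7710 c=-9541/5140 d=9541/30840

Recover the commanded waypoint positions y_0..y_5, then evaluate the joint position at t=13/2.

y_0=0 y_1=5 y_2=-3 y_3=-2 y_4=2 y_5=-3
S(13/2) = -245473/82240

y_0 = S_0(0) = a_0 = 0
y_1 = S_1(0) = a_1 = 5
y_2 = S_2(0) = a_2 = -3
y_3 = S_3(0) = a_3 = -2
y_4 = S_4(0) = a_4 = 2
y_5 = S_4(2) = -3
t_q=13/2 is in segment 2 (τ=3/2); S_2(τ)=-245473/82240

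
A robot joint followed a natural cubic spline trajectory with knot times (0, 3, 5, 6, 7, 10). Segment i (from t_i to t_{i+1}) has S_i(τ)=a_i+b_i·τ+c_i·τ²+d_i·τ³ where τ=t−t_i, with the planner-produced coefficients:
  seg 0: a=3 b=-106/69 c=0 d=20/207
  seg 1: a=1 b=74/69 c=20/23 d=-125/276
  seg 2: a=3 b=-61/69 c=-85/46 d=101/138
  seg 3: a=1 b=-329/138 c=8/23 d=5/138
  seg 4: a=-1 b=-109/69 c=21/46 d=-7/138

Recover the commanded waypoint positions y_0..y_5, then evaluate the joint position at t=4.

y_0=3 y_1=1 y_2=3 y_3=1 y_4=-1 y_5=-3
S(4) = 229/92

y_0 = S_0(0) = a_0 = 3
y_1 = S_1(0) = a_1 = 1
y_2 = S_2(0) = a_2 = 3
y_3 = S_3(0) = a_3 = 1
y_4 = S_4(0) = a_4 = -1
y_5 = S_4(3) = -3
t_q=4 is in segment 1 (τ=1); S_1(τ)=229/92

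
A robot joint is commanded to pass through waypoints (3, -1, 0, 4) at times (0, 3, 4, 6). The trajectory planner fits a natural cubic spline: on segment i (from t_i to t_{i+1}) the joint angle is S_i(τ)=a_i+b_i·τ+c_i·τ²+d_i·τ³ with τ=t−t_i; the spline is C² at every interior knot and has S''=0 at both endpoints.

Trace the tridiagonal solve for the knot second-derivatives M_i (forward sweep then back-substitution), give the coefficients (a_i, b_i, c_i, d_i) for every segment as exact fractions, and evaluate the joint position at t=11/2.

  seg 0: a=3 b=-305/141 c=0 d=13/141
  seg 1: a=-1 b=46/141 c=39/47 d=-22/141
  seg 2: a=0 b=214/141 c=17/47 d=-17/282
S(11/2) = 2171/752

Δ: Δ0=-4/3, Δ1=1, Δ2=2
row 1: diag=8, rhs=14; c'=1/8, d'=7/4
row 2: denom=6−1·1/8=47/8; d'=(6−1·7/4)/(47/8)=34/47
back: M2=34/47
back: M1=7/4−1/8·34/47=78/47
M: M0=0, M1=78/47, M2=34/47, M3=0
seg 0: a=3, c=M0/2=0, d=(M1−M0)/(6·3)=13/141, b=Δ0−h0·(2M0+M1)/6=-305/141
seg 1: a=-1, c=M1/2=39/47, d=(M2−M1)/(6·1)=-22/141, b=Δ1−h1·(2M1+M2)/6=46/141
seg 2: a=0, c=M2/2=17/47, d=(M3−M2)/(6·2)=-17/282, b=Δ2−h2·(2M2+M3)/6=214/141
t_q=11/2 → seg 2, τ=3/2; S=0+214/141·τ+17/47·τ²+-17/282·τ³=2171/752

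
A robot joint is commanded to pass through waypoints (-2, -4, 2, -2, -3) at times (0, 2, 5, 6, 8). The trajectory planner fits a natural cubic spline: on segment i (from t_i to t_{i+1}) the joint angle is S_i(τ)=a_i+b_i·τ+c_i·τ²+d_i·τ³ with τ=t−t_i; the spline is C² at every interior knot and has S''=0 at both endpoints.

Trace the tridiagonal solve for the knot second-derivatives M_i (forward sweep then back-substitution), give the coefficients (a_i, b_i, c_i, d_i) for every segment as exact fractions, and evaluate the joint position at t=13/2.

  seg 0: a=-2 b=-935/416 c=0 d=519/1664
  seg 1: a=-4 b=311/208 c=1557/832 d=-109/192
  seg 2: a=2 b=-2167/832 c=-1347/416 d=1533/832
  seg 3: a=-2 b=-739/208 c=1905/832 d=-635/1664
S(13/2) = -43287/13312

Δ: Δ0=-1, Δ1=2, Δ2=-4, Δ3=-1/2
row 1: diag=10, rhs=18; c'=3/10, d'=9/5
row 2: denom=8−3·3/10=71/10; d'=(-36−3·9/5)/(71/10)=-414/71
row 3: denom=6−1·10/71=416/71; d'=(21−1·-414/71)/(416/71)=1905/416
back: M3=1905/416
back: M2=-414/71−10/71·1905/416=-1347/208
back: M1=9/5−3/10·-1347/208=1557/416
M: M0=0, M1=1557/416, M2=-1347/208, M3=1905/416, M4=0
seg 0: a=-2, c=M0/2=0, d=(M1−M0)/(6·2)=519/1664, b=Δ0−h0·(2M0+M1)/6=-935/416
seg 1: a=-4, c=M1/2=1557/832, d=(M2−M1)/(6·3)=-109/192, b=Δ1−h1·(2M1+M2)/6=311/208
seg 2: a=2, c=M2/2=-1347/416, d=(M3−M2)/(6·1)=1533/832, b=Δ2−h2·(2M2+M3)/6=-2167/832
seg 3: a=-2, c=M3/2=1905/832, d=(M4−M3)/(6·2)=-635/1664, b=Δ3−h3·(2M3+M4)/6=-739/208
t_q=13/2 → seg 3, τ=1/2; S=-2+-739/208·τ+1905/832·τ²+-635/1664·τ³=-43287/13312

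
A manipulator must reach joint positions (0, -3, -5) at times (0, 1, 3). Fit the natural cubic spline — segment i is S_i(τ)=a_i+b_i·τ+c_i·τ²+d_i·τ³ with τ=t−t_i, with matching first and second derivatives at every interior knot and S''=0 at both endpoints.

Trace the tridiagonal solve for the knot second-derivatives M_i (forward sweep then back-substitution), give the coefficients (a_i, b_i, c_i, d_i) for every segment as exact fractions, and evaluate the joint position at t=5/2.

  seg 0: a=0 b=-10/3 c=0 d=1/3
  seg 1: a=-3 b=-7/3 c=1 d=-1/6
S(5/2) = -77/16

Δ: Δ0=-3, Δ1=-1
row 1: diag=6, rhs=12; c'=1/3, d'=2
back: M1=2
M: M0=0, M1=2, M2=0
seg 0: a=0, c=M0/2=0, d=(M1−M0)/(6·1)=1/3, b=Δ0−h0·(2M0+M1)/6=-10/3
seg 1: a=-3, c=M1/2=1, d=(M2−M1)/(6·2)=-1/6, b=Δ1−h1·(2M1+M2)/6=-7/3
t_q=5/2 → seg 1, τ=3/2; S=-3+-7/3·τ+1·τ²+-1/6·τ³=-77/16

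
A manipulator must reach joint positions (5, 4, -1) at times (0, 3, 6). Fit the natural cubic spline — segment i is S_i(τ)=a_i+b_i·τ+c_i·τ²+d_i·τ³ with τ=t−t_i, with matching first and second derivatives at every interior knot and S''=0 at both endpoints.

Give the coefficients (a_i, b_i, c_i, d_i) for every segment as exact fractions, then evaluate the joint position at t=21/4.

  seg 0: a=5 b=0 c=0 d=-1/27
  seg 1: a=4 b=-1 c=-1/3 d=1/27
S(21/4) = 31/64

Δ: Δ0=-1/3, Δ1=-5/3
row 1: diag=12, rhs=-8; c'=1/4, d'=-2/3
back: M1=-2/3
M: M0=0, M1=-2/3, M2=0
seg 0: a=5, c=M0/2=0, d=(M1−M0)/(6·3)=-1/27, b=Δ0−h0·(2M0+M1)/6=0
seg 1: a=4, c=M1/2=-1/3, d=(M2−M1)/(6·3)=1/27, b=Δ1−h1·(2M1+M2)/6=-1
t_q=21/4 → seg 1, τ=9/4; S=4+-1·τ+-1/3·τ²+1/27·τ³=31/64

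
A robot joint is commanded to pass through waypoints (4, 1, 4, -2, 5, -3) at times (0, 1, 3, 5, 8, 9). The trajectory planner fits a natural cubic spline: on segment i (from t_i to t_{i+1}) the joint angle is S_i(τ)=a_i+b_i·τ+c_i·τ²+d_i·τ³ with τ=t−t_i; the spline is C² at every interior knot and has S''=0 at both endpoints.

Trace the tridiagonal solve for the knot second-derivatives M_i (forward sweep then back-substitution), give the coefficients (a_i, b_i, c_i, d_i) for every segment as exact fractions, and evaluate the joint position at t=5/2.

  seg 0: a=4 b=-36425/8796 c=0 d=10037/8796
  seg 1: a=1 b=-3157/4398 c=10037/2932 d=-20357/17592
  seg 2: a=4 b=-2003/2199 c=-2580/733 d=5443/4398
  seg 3: a=-2 b=-305/2199 c=2863/733 d=-753/733
  seg 4: a=5 b=-9764/2199 c=-3914/733 d=3914/2199
S(5/2) = 174519/46912

Δ: Δ0=-3, Δ1=3/2, Δ2=-3, Δ3=7/3, Δ4=-8
row 1: diag=6, rhs=27; c'=1/3, d'=9/2
row 2: denom=8−2·1/3=22/3; d'=(-27−2·9/2)/(22/3)=-54/11
row 3: denom=10−2·3/11=104/11; d'=(32−2·-54/11)/(104/11)=115/26
row 4: denom=8−3·33/104=733/104; d'=(-62−3·115/26)/(733/104)=-7828/733
back: M4=-7828/733
back: M3=115/26−33/104·-7828/733=5726/733
back: M2=-54/11−3/11·5726/733=-5160/733
back: M1=9/2−1/3·-5160/733=10037/1466
M: M0=0, M1=10037/1466, M2=-5160/733, M3=5726/733, M4=-7828/733, M5=0
seg 0: a=4, c=M0/2=0, d=(M1−M0)/(6·1)=10037/8796, b=Δ0−h0·(2M0+M1)/6=-36425/8796
seg 1: a=1, c=M1/2=10037/2932, d=(M2−M1)/(6·2)=-20357/17592, b=Δ1−h1·(2M1+M2)/6=-3157/4398
seg 2: a=4, c=M2/2=-2580/733, d=(M3−M2)/(6·2)=5443/4398, b=Δ2−h2·(2M2+M3)/6=-2003/2199
seg 3: a=-2, c=M3/2=2863/733, d=(M4−M3)/(6·3)=-753/733, b=Δ3−h3·(2M3+M4)/6=-305/2199
seg 4: a=5, c=M4/2=-3914/733, d=(M5−M4)/(6·1)=3914/2199, b=Δ4−h4·(2M4+M5)/6=-9764/2199
t_q=5/2 → seg 1, τ=3/2; S=1+-3157/4398·τ+10037/2932·τ²+-20357/17592·τ³=174519/46912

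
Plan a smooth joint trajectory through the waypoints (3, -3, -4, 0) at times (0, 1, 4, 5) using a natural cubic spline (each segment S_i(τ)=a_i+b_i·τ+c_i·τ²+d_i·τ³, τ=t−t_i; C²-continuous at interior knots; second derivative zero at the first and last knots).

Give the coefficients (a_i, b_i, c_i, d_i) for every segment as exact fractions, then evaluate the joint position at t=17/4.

Δ: Δ0=-6, Δ1=-1/3, Δ2=4
row 1: diag=8, rhs=34; c'=3/8, d'=17/4
row 2: denom=8−3·3/8=55/8; d'=(26−3·17/4)/(55/8)=106/55
back: M2=106/55
back: M1=17/4−3/8·106/55=194/55
M: M0=0, M1=194/55, M2=106/55, M3=0
seg 0: a=3, c=M0/2=0, d=(M1−M0)/(6·1)=97/165, b=Δ0−h0·(2M0+M1)/6=-1087/165
seg 1: a=-3, c=M1/2=97/55, d=(M2−M1)/(6·3)=-4/45, b=Δ1−h1·(2M1+M2)/6=-796/165
seg 2: a=-4, c=M2/2=53/55, d=(M3−M2)/(6·1)=-53/165, b=Δ2−h2·(2M2+M3)/6=554/165
t_q=17/4 → seg 2, τ=1/4; S=-4+554/165·τ+53/55·τ²+-53/165·τ³=-10931/3520

  seg 0: a=3 b=-1087/165 c=0 d=97/165
  seg 1: a=-3 b=-796/165 c=97/55 d=-4/45
  seg 2: a=-4 b=554/165 c=53/55 d=-53/165
S(17/4) = -10931/3520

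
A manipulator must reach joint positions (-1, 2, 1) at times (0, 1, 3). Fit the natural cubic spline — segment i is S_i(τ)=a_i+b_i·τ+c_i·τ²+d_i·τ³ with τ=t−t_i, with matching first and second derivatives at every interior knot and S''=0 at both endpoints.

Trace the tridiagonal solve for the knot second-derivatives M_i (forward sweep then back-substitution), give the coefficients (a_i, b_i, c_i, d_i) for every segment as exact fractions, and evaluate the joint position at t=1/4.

  seg 0: a=-1 b=43/12 c=0 d=-7/12
  seg 1: a=2 b=11/6 c=-7/4 d=7/24
S(1/4) = -29/256

Δ: Δ0=3, Δ1=-1/2
row 1: diag=6, rhs=-21; c'=1/3, d'=-7/2
back: M1=-7/2
M: M0=0, M1=-7/2, M2=0
seg 0: a=-1, c=M0/2=0, d=(M1−M0)/(6·1)=-7/12, b=Δ0−h0·(2M0+M1)/6=43/12
seg 1: a=2, c=M1/2=-7/4, d=(M2−M1)/(6·2)=7/24, b=Δ1−h1·(2M1+M2)/6=11/6
t_q=1/4 → seg 0, τ=1/4; S=-1+43/12·τ+0·τ²+-7/12·τ³=-29/256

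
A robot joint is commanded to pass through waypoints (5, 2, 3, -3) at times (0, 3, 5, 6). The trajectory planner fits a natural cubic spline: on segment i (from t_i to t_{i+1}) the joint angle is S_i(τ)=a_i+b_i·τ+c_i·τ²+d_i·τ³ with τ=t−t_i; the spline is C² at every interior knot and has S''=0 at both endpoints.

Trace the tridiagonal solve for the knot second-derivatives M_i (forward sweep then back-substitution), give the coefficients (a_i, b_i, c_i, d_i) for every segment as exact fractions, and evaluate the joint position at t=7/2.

  seg 0: a=5 b=-61/28 c=0 d=11/84
  seg 1: a=2 b=19/14 c=33/28 d=-45/56
  seg 2: a=3 b=-25/7 c=-51/14 d=17/14
S(7/2) = 1287/448

Δ: Δ0=-1, Δ1=1/2, Δ2=-6
row 1: diag=10, rhs=9; c'=1/5, d'=9/10
row 2: denom=6−2·1/5=28/5; d'=(-39−2·9/10)/(28/5)=-51/7
back: M2=-51/7
back: M1=9/10−1/5·-51/7=33/14
M: M0=0, M1=33/14, M2=-51/7, M3=0
seg 0: a=5, c=M0/2=0, d=(M1−M0)/(6·3)=11/84, b=Δ0−h0·(2M0+M1)/6=-61/28
seg 1: a=2, c=M1/2=33/28, d=(M2−M1)/(6·2)=-45/56, b=Δ1−h1·(2M1+M2)/6=19/14
seg 2: a=3, c=M2/2=-51/14, d=(M3−M2)/(6·1)=17/14, b=Δ2−h2·(2M2+M3)/6=-25/7
t_q=7/2 → seg 1, τ=1/2; S=2+19/14·τ+33/28·τ²+-45/56·τ³=1287/448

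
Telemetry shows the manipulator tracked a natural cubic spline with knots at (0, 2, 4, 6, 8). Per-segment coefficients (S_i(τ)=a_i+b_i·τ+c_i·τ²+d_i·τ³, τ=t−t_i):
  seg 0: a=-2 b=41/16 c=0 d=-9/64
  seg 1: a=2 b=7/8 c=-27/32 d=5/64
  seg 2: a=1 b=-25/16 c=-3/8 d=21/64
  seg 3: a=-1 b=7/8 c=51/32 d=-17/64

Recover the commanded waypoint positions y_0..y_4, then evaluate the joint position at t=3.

y_0 = S_0(0) = a_0 = -2
y_1 = S_1(0) = a_1 = 2
y_2 = S_2(0) = a_2 = 1
y_3 = S_3(0) = a_3 = -1
y_4 = S_3(2) = 5
t_q=3 is in segment 1 (τ=1); S_1(τ)=135/64

y_0=-2 y_1=2 y_2=1 y_3=-1 y_4=5
S(3) = 135/64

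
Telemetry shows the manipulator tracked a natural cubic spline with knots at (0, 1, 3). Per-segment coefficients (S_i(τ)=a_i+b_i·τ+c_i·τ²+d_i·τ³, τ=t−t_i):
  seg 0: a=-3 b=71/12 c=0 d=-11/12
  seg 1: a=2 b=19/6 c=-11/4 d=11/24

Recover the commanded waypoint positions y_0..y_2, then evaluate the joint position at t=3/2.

y_0=-3 y_1=2 y_2=1
S(3/2) = 189/64

y_0 = S_0(0) = a_0 = -3
y_1 = S_1(0) = a_1 = 2
y_2 = S_1(2) = 1
t_q=3/2 is in segment 1 (τ=1/2); S_1(τ)=189/64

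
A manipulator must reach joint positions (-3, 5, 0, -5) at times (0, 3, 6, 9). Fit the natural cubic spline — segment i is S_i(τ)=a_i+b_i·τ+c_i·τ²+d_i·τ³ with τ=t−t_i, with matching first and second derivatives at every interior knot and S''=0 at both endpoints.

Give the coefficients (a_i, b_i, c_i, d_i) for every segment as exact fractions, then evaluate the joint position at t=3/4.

  seg 0: a=-3 b=172/45 c=0 d=-52/405
  seg 1: a=5 b=16/45 c=-52/45 d=13/81
  seg 2: a=0 b=-101/45 c=13/45 d=-13/405
S(3/4) = -3/16

Δ: Δ0=8/3, Δ1=-5/3, Δ2=-5/3
row 1: diag=12, rhs=-26; c'=1/4, d'=-13/6
row 2: denom=12−3·1/4=45/4; d'=(0−3·-13/6)/(45/4)=26/45
back: M2=26/45
back: M1=-13/6−1/4·26/45=-104/45
M: M0=0, M1=-104/45, M2=26/45, M3=0
seg 0: a=-3, c=M0/2=0, d=(M1−M0)/(6·3)=-52/405, b=Δ0−h0·(2M0+M1)/6=172/45
seg 1: a=5, c=M1/2=-52/45, d=(M2−M1)/(6·3)=13/81, b=Δ1−h1·(2M1+M2)/6=16/45
seg 2: a=0, c=M2/2=13/45, d=(M3−M2)/(6·3)=-13/405, b=Δ2−h2·(2M2+M3)/6=-101/45
t_q=3/4 → seg 0, τ=3/4; S=-3+172/45·τ+0·τ²+-52/405·τ³=-3/16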